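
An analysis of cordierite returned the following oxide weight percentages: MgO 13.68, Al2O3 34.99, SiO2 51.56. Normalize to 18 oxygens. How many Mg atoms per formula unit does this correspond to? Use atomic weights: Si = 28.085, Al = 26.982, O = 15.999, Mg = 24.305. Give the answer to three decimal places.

MgO: 13.68/40.304 = 0.33942 mol → 0.33942 mol Mg, 0.33942 mol O.
Al2O3: 34.99/101.961 = 0.34317 mol → 0.68634 mol Al, 1.02951 mol O.
SiO2: 51.56/60.083 = 0.85815 mol → 0.85815 mol Si, 1.71630 mol O.
Total oxygen = 3.08523 mol. Normalization factor = 18/3.08523 = 5.83425.
Mg per 18 O = 0.33942 × 5.83425 = 1.980.

1.980 Mg apfu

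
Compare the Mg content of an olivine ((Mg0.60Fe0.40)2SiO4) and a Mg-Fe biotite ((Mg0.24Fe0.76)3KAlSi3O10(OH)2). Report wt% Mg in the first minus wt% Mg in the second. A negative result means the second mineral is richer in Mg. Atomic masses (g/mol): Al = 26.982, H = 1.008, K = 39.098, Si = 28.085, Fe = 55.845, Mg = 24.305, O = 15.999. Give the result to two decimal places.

Mg in (Mg0.60Fe0.40)2SiO4: molar mass 165.923 g/mol; 1.20×24.305 = 29.166 g → 17.58 wt%.
Mg in (Mg0.24Fe0.76)3KAlSi3O10(OH)2: molar mass 489.165 g/mol; 0.72×24.305 = 17.500 g → 3.58 wt%.
Difference = 17.58 − 3.58 = 14.00 percentage points.

14.00 percentage points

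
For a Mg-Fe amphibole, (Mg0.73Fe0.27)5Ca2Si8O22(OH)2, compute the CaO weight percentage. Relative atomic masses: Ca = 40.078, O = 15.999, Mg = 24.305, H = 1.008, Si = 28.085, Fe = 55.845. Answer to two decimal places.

13.12 wt%

Formula mass = 854.932 g/mol.
2 Ca → 2.0000 mol CaO per formula unit; M(CaO) = 56.077, so CaO mass = 112.154 g.
112.154/854.932 × 100 = 13.12 wt%.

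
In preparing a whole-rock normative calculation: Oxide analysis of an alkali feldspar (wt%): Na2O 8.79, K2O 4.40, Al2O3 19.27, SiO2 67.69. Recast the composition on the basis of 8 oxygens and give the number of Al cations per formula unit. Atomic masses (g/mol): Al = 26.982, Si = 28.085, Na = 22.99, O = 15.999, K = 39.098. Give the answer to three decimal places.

1.005 Al apfu

Na2O (M=61.979): mol = 0.14182; Na = 0.28364, O = 0.14182.
K2O (M=94.195): mol = 0.04671; K = 0.09342, O = 0.04671.
Al2O3 (M=101.961): mol = 0.18899; Al = 0.37798, O = 0.56697.
SiO2 (M=60.083): mol = 1.12661; Si = 1.12661, O = 2.25322.
ΣO = 3.00872; factor = 8/ΣO = 2.65894.
Al apfu = 0.37798 × 2.65894 = 1.005.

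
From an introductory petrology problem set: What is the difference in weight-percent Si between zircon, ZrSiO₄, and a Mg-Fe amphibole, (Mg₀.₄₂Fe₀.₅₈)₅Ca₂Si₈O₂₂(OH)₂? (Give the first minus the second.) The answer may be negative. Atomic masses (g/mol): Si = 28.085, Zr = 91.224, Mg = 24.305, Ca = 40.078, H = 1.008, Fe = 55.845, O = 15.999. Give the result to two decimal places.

-9.54 percentage points

Si in ZrSiO₄: molar mass 183.305 g/mol; 1×28.085 = 28.085 g → 15.32 wt%.
Si in (Mg₀.₄₂Fe₀.₅₈)₅Ca₂Si₈O₂₂(OH)₂: molar mass 903.819 g/mol; 8×28.085 = 224.680 g → 24.86 wt%.
Difference = 15.32 − 24.86 = -9.54 percentage points.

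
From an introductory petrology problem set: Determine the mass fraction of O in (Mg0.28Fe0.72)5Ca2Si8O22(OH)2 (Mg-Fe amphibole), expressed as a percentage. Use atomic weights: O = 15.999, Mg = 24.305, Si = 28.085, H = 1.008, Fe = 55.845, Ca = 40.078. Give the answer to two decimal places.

M((Mg0.28Fe0.72)5Ca2Si8O22(OH)2) = 925.897 g/mol.
O contributes 24 × 15.999 = 383.976 g per mole.
383.976/925.897 = 0.4147 → 41.47%.

41.47 mass %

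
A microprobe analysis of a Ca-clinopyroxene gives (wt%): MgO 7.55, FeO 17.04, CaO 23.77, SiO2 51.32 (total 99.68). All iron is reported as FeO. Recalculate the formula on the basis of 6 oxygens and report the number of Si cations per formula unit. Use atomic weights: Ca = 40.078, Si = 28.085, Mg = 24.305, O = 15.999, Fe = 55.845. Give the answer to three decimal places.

2.005 Si apfu

MgO (M=40.304): mol = 0.18733; Mg = 0.18733, O = 0.18733.
FeO (M=71.844): mol = 0.23718; Fe = 0.23718, O = 0.23718.
CaO (M=56.077): mol = 0.42388; Ca = 0.42388, O = 0.42388.
SiO2 (M=60.083): mol = 0.85415; Si = 0.85415, O = 1.70830.
ΣO = 2.55669; factor = 6/ΣO = 2.34678.
Si apfu = 0.85415 × 2.34678 = 2.005.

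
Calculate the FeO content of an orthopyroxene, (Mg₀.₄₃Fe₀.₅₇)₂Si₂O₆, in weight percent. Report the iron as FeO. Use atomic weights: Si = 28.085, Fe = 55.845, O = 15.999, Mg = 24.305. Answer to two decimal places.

Formula mass = 236.730 g/mol.
1.14 Fe → 1.1400 mol FeO per formula unit; M(FeO) = 71.844, so FeO mass = 81.902 g.
81.902/236.730 × 100 = 34.60 wt%.

34.60 wt%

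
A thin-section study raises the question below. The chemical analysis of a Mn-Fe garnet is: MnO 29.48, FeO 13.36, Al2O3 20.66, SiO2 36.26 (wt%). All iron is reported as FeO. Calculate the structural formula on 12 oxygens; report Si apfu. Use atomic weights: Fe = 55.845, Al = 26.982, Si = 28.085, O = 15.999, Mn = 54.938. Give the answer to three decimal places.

2.997 Si apfu

MnO: 29.48/70.937 = 0.41558 mol → 0.41558 mol Mn, 0.41558 mol O.
FeO: 13.36/71.844 = 0.18596 mol → 0.18596 mol Fe, 0.18596 mol O.
Al2O3: 20.66/101.961 = 0.20263 mol → 0.40526 mol Al, 0.60789 mol O.
SiO2: 36.26/60.083 = 0.60350 mol → 0.60350 mol Si, 1.20700 mol O.
Total oxygen = 2.41643 mol. Normalization factor = 12/2.41643 = 4.96600.
Si per 12 O = 0.60350 × 4.96600 = 2.997.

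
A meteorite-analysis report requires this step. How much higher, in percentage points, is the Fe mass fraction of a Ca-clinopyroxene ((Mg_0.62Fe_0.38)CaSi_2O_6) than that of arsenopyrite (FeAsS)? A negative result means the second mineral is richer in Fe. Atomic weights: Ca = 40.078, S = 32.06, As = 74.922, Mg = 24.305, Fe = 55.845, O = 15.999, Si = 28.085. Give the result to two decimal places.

-25.01 percentage points

Fe in (Mg_0.62Fe_0.38)CaSi_2O_6: molar mass 228.532 g/mol; 0.38×55.845 = 21.221 g → 9.29 wt%.
Fe in FeAsS: molar mass 162.827 g/mol; 1×55.845 = 55.845 g → 34.30 wt%.
Difference = 9.29 − 34.30 = -25.01 percentage points.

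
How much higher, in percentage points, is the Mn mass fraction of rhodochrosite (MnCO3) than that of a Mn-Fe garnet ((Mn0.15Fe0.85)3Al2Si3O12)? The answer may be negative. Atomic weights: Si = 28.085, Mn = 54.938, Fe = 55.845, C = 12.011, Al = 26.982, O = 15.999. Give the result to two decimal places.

42.82 percentage points

Mn in MnCO3: molar mass 114.946 g/mol; 1×54.938 = 54.938 g → 47.79 wt%.
Mn in (Mn0.15Fe0.85)3Al2Si3O12: molar mass 497.334 g/mol; 0.45×54.938 = 24.722 g → 4.97 wt%.
Difference = 47.79 − 4.97 = 42.82 percentage points.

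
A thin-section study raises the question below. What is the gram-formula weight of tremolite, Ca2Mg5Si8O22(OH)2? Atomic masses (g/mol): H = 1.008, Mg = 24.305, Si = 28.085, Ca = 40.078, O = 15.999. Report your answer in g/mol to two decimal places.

Ca: 2 × 40.078 = 80.1560
Mg: 5 × 24.305 = 121.5250
Si: 8 × 28.085 = 224.6800
O: 24 × 15.999 = 383.9760
H: 2 × 1.008 = 2.0160
Summing the contributions gives the formula mass.

812.35 g/mol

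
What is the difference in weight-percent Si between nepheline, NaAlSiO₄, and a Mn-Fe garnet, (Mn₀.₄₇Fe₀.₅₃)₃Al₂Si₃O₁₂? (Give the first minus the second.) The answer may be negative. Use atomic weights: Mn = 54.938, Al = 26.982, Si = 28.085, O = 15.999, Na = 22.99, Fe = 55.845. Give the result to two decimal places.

2.80 percentage points

First mineral: 28.085 g Si in 142.053 g formula = 19.77 wt% Si.
Second mineral: 84.255 g Si in 496.463 g formula = 16.97 wt% Si.
19.77% − 16.97% gives a difference of 2.80 percentage points.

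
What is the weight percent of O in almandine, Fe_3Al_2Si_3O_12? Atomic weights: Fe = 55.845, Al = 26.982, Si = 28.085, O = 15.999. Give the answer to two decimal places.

38.57 weight percent

M(Fe_3Al_2Si_3O_12) = 497.742 g/mol.
O contributes 12 × 15.999 = 191.988 g per mole.
191.988/497.742 = 0.3857 → 38.57%.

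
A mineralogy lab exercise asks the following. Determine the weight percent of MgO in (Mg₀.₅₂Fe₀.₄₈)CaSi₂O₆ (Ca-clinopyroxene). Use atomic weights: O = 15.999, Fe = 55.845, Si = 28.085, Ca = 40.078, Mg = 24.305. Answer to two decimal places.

9.05 wt%

M((Mg₀.₅₂Fe₀.₄₈)CaSi₂O₆) = 231.686 g/mol; M(MgO) = 40.304 g/mol.
Moles MgO per formula unit = 0.52 Mg ÷ 1 = 0.5200.
MgO fraction = (0.5200 × 40.304) / 231.686 = 20.958/231.686 = 0.0905.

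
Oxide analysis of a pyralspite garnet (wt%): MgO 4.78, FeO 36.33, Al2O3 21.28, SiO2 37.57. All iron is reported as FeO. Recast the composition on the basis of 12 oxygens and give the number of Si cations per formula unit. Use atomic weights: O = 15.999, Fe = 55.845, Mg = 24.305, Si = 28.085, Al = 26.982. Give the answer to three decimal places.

MgO: 4.78/40.304 = 0.11860 mol → 0.11860 mol Mg, 0.11860 mol O.
FeO: 36.33/71.844 = 0.50568 mol → 0.50568 mol Fe, 0.50568 mol O.
Al2O3: 21.28/101.961 = 0.20871 mol → 0.41742 mol Al, 0.62613 mol O.
SiO2: 37.57/60.083 = 0.62530 mol → 0.62530 mol Si, 1.25060 mol O.
Total oxygen = 2.50101 mol. Normalization factor = 12/2.50101 = 4.79806.
Si per 12 O = 0.62530 × 4.79806 = 3.000.

3.000 Si apfu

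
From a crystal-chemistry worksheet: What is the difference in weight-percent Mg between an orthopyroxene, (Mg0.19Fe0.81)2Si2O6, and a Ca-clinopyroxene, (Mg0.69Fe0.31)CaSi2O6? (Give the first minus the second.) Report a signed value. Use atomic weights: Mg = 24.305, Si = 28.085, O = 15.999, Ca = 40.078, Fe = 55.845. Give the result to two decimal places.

-3.74 percentage points

Mg in (Mg0.19Fe0.81)2Si2O6: molar mass 251.869 g/mol; 0.38×24.305 = 9.236 g → 3.67 wt%.
Mg in (Mg0.69Fe0.31)CaSi2O6: molar mass 226.324 g/mol; 0.69×24.305 = 16.770 g → 7.41 wt%.
Difference = 3.67 − 7.41 = -3.74 percentage points.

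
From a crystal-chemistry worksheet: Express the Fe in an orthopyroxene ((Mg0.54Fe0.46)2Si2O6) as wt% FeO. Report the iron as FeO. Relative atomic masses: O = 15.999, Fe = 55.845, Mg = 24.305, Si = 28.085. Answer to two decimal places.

28.76 wt%

Molar mass of (Mg0.54Fe0.46)2Si2O6 = 1.08·24.305 + 0.92·55.845 + 2·28.085 + 6·15.999 = 229.791 g/mol.
Each formula unit contains 0.92 Fe, equivalent to 0.92/1 = 0.9200 mol FeO.
M(FeO) = 1×55.845 + 1×15.999 = 71.844 g/mol.
Mass of FeO per formula unit = 0.9200 × 71.844 = 66.096 g.
FeO wt% = 66.096 / 229.791 × 100 = 28.76%.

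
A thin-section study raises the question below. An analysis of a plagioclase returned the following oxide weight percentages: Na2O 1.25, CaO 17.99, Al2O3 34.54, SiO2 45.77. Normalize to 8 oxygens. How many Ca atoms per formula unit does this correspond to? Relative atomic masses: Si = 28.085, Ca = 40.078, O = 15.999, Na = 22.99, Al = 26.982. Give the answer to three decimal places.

1.25 wt% Na2O ÷ 61.979 g/mol = 0.02017 mol, giving 0.04034 Na and 0.02017 O.
17.99 wt% CaO ÷ 56.077 g/mol = 0.32081 mol, giving 0.32081 Ca and 0.32081 O.
34.54 wt% Al2O3 ÷ 101.961 g/mol = 0.33876 mol, giving 0.67752 Al and 1.01628 O.
45.77 wt% SiO2 ÷ 60.083 g/mol = 0.76178 mol, giving 0.76178 Si and 1.52356 O.
Oxygen sums to 2.88082; scaling by 8/2.88082 = 2.77699 puts the formula on 8 O.
Ca: 0.32081 × 2.77699 = 0.891 atoms per formula unit.

0.891 Ca apfu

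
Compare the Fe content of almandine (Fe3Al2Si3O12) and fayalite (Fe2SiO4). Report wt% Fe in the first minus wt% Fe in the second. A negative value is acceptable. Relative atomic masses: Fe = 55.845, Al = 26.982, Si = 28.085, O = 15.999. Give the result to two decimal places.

First mineral: 167.535 g Fe in 497.742 g formula = 33.66 wt% Fe.
Second mineral: 111.690 g Fe in 203.771 g formula = 54.81 wt% Fe.
33.66% − 54.81% gives a difference of -21.15 percentage points.

-21.15 percentage points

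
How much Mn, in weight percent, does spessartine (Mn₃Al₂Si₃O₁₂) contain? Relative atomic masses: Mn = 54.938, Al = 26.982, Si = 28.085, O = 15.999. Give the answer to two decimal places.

33.29 weight percent

M(Mn₃Al₂Si₃O₁₂) = 495.021 g/mol.
Mn contributes 3 × 54.938 = 164.814 g per mole.
164.814/495.021 = 0.3329 → 33.29%.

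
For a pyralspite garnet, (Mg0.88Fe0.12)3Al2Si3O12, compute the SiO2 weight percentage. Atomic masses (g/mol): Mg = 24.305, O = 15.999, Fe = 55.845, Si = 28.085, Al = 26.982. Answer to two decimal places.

43.49 wt%

M((Mg0.88Fe0.12)3Al2Si3O12) = 414.476 g/mol; M(SiO2) = 60.083 g/mol.
Moles SiO2 per formula unit = 3 Si ÷ 1 = 3.0000.
SiO2 fraction = (3.0000 × 60.083) / 414.476 = 180.249/414.476 = 0.4349.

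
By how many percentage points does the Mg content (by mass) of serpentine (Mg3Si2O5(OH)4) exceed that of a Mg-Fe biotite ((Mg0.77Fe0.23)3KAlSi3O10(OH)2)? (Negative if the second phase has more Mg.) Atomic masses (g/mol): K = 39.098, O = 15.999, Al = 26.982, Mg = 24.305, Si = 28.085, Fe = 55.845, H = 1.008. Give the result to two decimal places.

First mineral: 72.915 g Mg in 277.108 g formula = 26.31 wt% Mg.
Second mineral: 56.145 g Mg in 439.017 g formula = 12.79 wt% Mg.
26.31% − 12.79% gives a difference of 13.52 percentage points.

13.52 percentage points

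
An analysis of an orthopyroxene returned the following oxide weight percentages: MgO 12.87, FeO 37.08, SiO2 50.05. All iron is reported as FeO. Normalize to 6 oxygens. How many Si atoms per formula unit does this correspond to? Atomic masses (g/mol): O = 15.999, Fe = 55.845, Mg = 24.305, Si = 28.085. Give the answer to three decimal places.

1.998 Si apfu

12.87 wt% MgO ÷ 40.304 g/mol = 0.31932 mol, giving 0.31932 Mg and 0.31932 O.
37.08 wt% FeO ÷ 71.844 g/mol = 0.51612 mol, giving 0.51612 Fe and 0.51612 O.
50.05 wt% SiO2 ÷ 60.083 g/mol = 0.83301 mol, giving 0.83301 Si and 1.66602 O.
Oxygen sums to 2.50146; scaling by 6/2.50146 = 2.39860 puts the formula on 6 O.
Si: 0.83301 × 2.39860 = 1.998 atoms per formula unit.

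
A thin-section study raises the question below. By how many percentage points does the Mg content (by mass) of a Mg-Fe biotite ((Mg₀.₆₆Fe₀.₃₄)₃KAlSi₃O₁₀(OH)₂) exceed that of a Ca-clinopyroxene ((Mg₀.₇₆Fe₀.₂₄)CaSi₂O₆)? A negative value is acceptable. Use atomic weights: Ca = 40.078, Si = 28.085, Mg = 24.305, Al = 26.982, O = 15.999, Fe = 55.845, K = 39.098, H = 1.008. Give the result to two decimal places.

2.47 percentage points

First mineral: 48.124 g Mg in 449.425 g formula = 10.71 wt% Mg.
Second mineral: 18.472 g Mg in 224.117 g formula = 8.24 wt% Mg.
10.71% − 8.24% gives a difference of 2.47 percentage points.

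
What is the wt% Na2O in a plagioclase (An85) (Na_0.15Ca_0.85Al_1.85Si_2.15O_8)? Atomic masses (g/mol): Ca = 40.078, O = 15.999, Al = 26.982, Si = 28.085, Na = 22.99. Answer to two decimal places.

Formula mass = 275.806 g/mol.
0.15 Na → 0.0750 mol Na2O per formula unit; M(Na2O) = 61.979, so Na2O mass = 4.648 g.
4.648/275.806 × 100 = 1.69 wt%.

1.69 wt%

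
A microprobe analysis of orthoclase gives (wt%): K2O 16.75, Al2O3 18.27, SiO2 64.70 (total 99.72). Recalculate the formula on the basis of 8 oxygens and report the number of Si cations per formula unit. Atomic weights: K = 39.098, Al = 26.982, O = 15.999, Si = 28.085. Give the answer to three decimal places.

3.003 Si apfu

K2O: 16.75/94.195 = 0.17782 mol → 0.35564 mol K, 0.17782 mol O.
Al2O3: 18.27/101.961 = 0.17919 mol → 0.35838 mol Al, 0.53757 mol O.
SiO2: 64.70/60.083 = 1.07684 mol → 1.07684 mol Si, 2.15368 mol O.
Total oxygen = 2.86907 mol. Normalization factor = 8/2.86907 = 2.78836.
Si per 8 O = 1.07684 × 2.78836 = 3.003.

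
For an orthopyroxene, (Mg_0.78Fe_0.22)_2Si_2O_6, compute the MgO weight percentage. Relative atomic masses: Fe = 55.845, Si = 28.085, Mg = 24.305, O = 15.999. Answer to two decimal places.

29.29 wt%

Molar mass of (Mg_0.78Fe_0.22)_2Si_2O_6 = 1.56·24.305 + 0.44·55.845 + 2·28.085 + 6·15.999 = 214.652 g/mol.
Each formula unit contains 1.56 Mg, equivalent to 1.56/1 = 1.5600 mol MgO.
M(MgO) = 1×24.305 + 1×15.999 = 40.304 g/mol.
Mass of MgO per formula unit = 1.5600 × 40.304 = 62.874 g.
MgO wt% = 62.874 / 214.652 × 100 = 29.29%.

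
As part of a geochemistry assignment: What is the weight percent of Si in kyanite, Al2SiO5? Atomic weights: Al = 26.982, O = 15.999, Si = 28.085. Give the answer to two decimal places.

17.33 wt%

M(Al2SiO5) = 162.044 g/mol.
Si contributes 1 × 28.085 = 28.085 g per mole.
28.085/162.044 = 0.1733 → 17.33%.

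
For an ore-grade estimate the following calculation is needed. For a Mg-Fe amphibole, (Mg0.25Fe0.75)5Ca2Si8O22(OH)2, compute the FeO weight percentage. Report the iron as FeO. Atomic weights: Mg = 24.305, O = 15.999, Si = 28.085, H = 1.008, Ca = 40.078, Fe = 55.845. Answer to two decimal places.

Formula mass = 930.628 g/mol.
3.75 Fe → 3.7500 mol FeO per formula unit; M(FeO) = 71.844, so FeO mass = 269.415 g.
269.415/930.628 × 100 = 28.95 wt%.

28.95 wt%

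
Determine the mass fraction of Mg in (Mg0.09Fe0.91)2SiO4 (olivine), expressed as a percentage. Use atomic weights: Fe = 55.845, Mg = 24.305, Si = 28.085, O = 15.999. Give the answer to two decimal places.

2.21 mass %

Formula mass = 0.18×24.305 + 1.82×55.845 + 1×28.085 + 4×15.999 = 198.094 g/mol, of which 4.375 g is Mg.
So Mg makes up 4.375/198.094 = 0.0221 of the mass, i.e. 2.21%.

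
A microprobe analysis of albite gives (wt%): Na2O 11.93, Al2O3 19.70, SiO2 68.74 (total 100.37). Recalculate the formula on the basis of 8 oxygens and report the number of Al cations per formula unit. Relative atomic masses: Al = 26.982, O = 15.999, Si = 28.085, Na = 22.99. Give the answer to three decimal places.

Na2O: 11.93/61.979 = 0.19248 mol → 0.38496 mol Na, 0.19248 mol O.
Al2O3: 19.70/101.961 = 0.19321 mol → 0.38642 mol Al, 0.57963 mol O.
SiO2: 68.74/60.083 = 1.14408 mol → 1.14408 mol Si, 2.28816 mol O.
Total oxygen = 3.06027 mol. Normalization factor = 8/3.06027 = 2.61415.
Al per 8 O = 0.38642 × 2.61415 = 1.010.

1.010 Al apfu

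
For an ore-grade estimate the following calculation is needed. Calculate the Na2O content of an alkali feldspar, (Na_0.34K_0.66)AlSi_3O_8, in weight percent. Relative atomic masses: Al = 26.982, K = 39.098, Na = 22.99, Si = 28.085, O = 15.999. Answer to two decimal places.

Molar mass of (Na_0.34K_0.66)AlSi_3O_8 = 0.34×22.99 + 0.66×39.098 + 1×26.982 + 3×28.085 + 8×15.999 = 272.850 g/mol.
Each formula unit contains 0.34 Na, equivalent to 0.34/2 = 0.1700 mol Na2O.
M(Na2O) = 2×22.99 + 1×15.999 = 61.979 g/mol.
Mass of Na2O per formula unit = 0.1700 × 61.979 = 10.536 g.
Na2O wt% = 10.536 / 272.850 × 100 = 3.86%.

3.86 wt%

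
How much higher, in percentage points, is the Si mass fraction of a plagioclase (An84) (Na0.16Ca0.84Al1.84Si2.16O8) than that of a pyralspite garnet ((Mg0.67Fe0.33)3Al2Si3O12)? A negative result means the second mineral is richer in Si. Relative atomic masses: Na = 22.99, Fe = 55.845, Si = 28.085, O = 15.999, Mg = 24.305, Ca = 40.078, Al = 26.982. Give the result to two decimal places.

Si in Na0.16Ca0.84Al1.84Si2.16O8: molar mass 275.646 g/mol; 2.16×28.085 = 60.664 g → 22.01 wt%.
Si in (Mg0.67Fe0.33)3Al2Si3O12: molar mass 434.347 g/mol; 3×28.085 = 84.255 g → 19.40 wt%.
Difference = 22.01 − 19.40 = 2.61 percentage points.

2.61 percentage points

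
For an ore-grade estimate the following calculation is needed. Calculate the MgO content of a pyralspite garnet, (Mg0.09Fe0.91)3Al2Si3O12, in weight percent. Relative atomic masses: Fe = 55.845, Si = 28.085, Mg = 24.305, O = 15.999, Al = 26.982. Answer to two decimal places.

Molar mass of (Mg0.09Fe0.91)3Al2Si3O12 = 0.27×24.305 + 2.73×55.845 + 2×26.982 + 3×28.085 + 12×15.999 = 489.226 g/mol.
Each formula unit contains 0.27 Mg, equivalent to 0.27/1 = 0.2700 mol MgO.
M(MgO) = 1×24.305 + 1×15.999 = 40.304 g/mol.
Mass of MgO per formula unit = 0.2700 × 40.304 = 10.882 g.
MgO wt% = 10.882 / 489.226 × 100 = 2.22%.

2.22 wt%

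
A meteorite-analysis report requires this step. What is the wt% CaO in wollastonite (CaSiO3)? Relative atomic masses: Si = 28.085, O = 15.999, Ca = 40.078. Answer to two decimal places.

Formula mass = 116.160 g/mol.
1 Ca → 1.0000 mol CaO per formula unit; M(CaO) = 56.077, so CaO mass = 56.077 g.
56.077/116.160 × 100 = 48.28 wt%.

48.28 wt%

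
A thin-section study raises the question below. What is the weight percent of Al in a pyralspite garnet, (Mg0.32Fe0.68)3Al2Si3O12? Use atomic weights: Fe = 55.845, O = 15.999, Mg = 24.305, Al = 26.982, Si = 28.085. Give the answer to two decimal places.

Molar mass of (Mg0.32Fe0.68)3Al2Si3O12: 0.96·24.305 + 2.04·55.845 + 2·26.982 + 3·28.085 + 12·15.999 = 467.464 g/mol.
Mass of Al per formula unit: 2 × 26.982 = 53.964 g.
Weight fraction Al = 53.964 / 467.464 = 0.1154.

11.54 wt%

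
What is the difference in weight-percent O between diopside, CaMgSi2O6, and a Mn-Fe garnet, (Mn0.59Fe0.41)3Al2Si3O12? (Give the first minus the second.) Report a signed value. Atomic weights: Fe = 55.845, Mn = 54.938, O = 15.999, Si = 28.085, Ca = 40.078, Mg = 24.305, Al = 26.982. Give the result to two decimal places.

5.63 percentage points

M(CaMgSi2O6) = 216.547 g/mol, so wt% O = 95.994/216.547 × 100 = 44.33%.
M((Mn0.59Fe0.41)3Al2Si3O12) = 496.137 g/mol, so wt% O = 191.988/496.137 × 100 = 38.70%.
44.33 − 38.70 = 5.63 pp.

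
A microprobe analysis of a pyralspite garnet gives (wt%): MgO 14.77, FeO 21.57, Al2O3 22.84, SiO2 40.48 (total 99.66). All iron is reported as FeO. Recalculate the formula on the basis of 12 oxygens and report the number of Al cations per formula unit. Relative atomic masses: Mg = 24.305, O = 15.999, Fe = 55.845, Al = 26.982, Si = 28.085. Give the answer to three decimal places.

2.001 Al apfu

MgO (M=40.304): mol = 0.36646; Mg = 0.36646, O = 0.36646.
FeO (M=71.844): mol = 0.30023; Fe = 0.30023, O = 0.30023.
Al2O3 (M=101.961): mol = 0.22401; Al = 0.44802, O = 0.67203.
SiO2 (M=60.083): mol = 0.67373; Si = 0.67373, O = 1.34746.
ΣO = 2.68618; factor = 12/ΣO = 4.46731.
Al apfu = 0.44802 × 4.46731 = 2.001.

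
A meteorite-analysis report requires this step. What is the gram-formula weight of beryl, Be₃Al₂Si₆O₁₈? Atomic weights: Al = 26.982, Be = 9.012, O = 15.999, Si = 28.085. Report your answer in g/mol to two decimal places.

537.49 g/mol

Be: 3 × 9.012 = 27.0360
Al: 2 × 26.982 = 53.9640
Si: 6 × 28.085 = 168.5100
O: 18 × 15.999 = 287.9820
Summing the contributions gives the formula mass.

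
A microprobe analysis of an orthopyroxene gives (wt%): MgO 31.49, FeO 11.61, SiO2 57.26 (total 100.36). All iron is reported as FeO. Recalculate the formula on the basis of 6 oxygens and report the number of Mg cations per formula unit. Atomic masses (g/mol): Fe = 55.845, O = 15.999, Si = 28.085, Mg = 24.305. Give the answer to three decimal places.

MgO (M=40.304): mol = 0.78131; Mg = 0.78131, O = 0.78131.
FeO (M=71.844): mol = 0.16160; Fe = 0.16160, O = 0.16160.
SiO2 (M=60.083): mol = 0.95301; Si = 0.95301, O = 1.90602.
ΣO = 2.84893; factor = 6/ΣO = 2.10605.
Mg apfu = 0.78131 × 2.10605 = 1.645.

1.645 Mg apfu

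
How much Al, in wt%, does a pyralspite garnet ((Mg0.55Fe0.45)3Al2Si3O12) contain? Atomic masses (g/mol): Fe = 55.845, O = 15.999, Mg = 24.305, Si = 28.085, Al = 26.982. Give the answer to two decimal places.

M((Mg0.55Fe0.45)3Al2Si3O12) = 445.701 g/mol.
Al contributes 2 × 26.982 = 53.964 g per mole.
53.964/445.701 = 0.1211 → 12.11%.

12.11 wt%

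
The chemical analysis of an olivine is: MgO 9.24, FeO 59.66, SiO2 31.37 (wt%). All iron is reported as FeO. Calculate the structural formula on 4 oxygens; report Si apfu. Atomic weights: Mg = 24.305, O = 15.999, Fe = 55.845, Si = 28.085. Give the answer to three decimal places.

9.24 wt% MgO ÷ 40.304 g/mol = 0.22926 mol, giving 0.22926 Mg and 0.22926 O.
59.66 wt% FeO ÷ 71.844 g/mol = 0.83041 mol, giving 0.83041 Fe and 0.83041 O.
31.37 wt% SiO2 ÷ 60.083 g/mol = 0.52211 mol, giving 0.52211 Si and 1.04422 O.
Oxygen sums to 2.10389; scaling by 4/2.10389 = 1.90124 puts the formula on 4 O.
Si: 0.52211 × 1.90124 = 0.993 atoms per formula unit.

0.993 Si apfu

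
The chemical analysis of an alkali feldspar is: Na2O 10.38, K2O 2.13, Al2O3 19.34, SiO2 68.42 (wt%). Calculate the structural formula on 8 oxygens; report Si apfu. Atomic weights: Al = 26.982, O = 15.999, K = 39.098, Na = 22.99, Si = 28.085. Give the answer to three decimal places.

3.000 Si apfu

Na2O (M=61.979): mol = 0.16748; Na = 0.33496, O = 0.16748.
K2O (M=94.195): mol = 0.02261; K = 0.04522, O = 0.02261.
Al2O3 (M=101.961): mol = 0.18968; Al = 0.37936, O = 0.56904.
SiO2 (M=60.083): mol = 1.13876; Si = 1.13876, O = 2.27752.
ΣO = 3.03665; factor = 8/ΣO = 2.63448.
Si apfu = 1.13876 × 2.63448 = 3.000.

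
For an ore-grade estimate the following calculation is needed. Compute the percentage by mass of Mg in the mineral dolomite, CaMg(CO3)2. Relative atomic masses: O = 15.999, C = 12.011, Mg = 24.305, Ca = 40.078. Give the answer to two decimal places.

Formula mass = 1*40.078 + 1*24.305 + 2*12.011 + 6*15.999 = 184.399 g/mol, of which 24.305 g is Mg.
So Mg makes up 24.305/184.399 = 0.1318 of the mass, i.e. 13.18%.

13.18 wt%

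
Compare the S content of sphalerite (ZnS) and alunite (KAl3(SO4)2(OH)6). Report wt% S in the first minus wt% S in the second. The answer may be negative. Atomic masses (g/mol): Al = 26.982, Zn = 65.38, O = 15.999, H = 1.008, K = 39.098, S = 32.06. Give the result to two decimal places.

17.42 percentage points

First mineral: 32.060 g S in 97.440 g formula = 32.90 wt% S.
Second mineral: 64.120 g S in 414.198 g formula = 15.48 wt% S.
32.90% − 15.48% gives a difference of 17.42 percentage points.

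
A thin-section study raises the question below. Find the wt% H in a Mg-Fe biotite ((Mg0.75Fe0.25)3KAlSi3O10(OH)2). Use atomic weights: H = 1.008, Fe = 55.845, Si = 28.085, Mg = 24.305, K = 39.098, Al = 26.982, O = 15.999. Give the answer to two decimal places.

M((Mg0.75Fe0.25)3KAlSi3O10(OH)2) = 440.909 g/mol.
H contributes 2 × 1.008 = 2.016 g per mole.
2.016/440.909 = 0.0046 → 0.46%.

0.46 weight percent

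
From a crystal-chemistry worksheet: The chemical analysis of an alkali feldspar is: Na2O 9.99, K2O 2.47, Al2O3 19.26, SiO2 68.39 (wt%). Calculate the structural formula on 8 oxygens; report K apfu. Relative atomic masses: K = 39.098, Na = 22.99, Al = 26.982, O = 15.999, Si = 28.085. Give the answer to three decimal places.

Na2O (M=61.979): mol = 0.16118; Na = 0.32236, O = 0.16118.
K2O (M=94.195): mol = 0.02622; K = 0.05244, O = 0.02622.
Al2O3 (M=101.961): mol = 0.18890; Al = 0.37780, O = 0.56670.
SiO2 (M=60.083): mol = 1.13826; Si = 1.13826, O = 2.27652.
ΣO = 3.03062; factor = 8/ΣO = 2.63972.
K apfu = 0.05244 × 2.63972 = 0.138.

0.138 K apfu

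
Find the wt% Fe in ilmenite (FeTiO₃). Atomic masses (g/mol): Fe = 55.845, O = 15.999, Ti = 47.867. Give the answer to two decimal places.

Molar mass of FeTiO₃: 1·55.845 + 1·47.867 + 3·15.999 = 151.709 g/mol.
Mass of Fe per formula unit: 1 × 55.845 = 55.845 g.
Weight fraction Fe = 55.845 / 151.709 = 0.3681.

36.81 weight percent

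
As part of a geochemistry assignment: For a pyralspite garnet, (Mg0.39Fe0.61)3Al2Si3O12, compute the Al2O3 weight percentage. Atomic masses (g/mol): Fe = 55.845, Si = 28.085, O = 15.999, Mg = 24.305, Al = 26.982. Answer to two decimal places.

22.13 wt%

Molar mass of (Mg0.39Fe0.61)3Al2Si3O12 = 1.17×24.305 + 1.83×55.845 + 2×26.982 + 3×28.085 + 12×15.999 = 460.840 g/mol.
Each formula unit contains 2 Al, equivalent to 2/2 = 1.0000 mol Al2O3.
M(Al2O3) = 2×26.982 + 3×15.999 = 101.961 g/mol.
Mass of Al2O3 per formula unit = 1.0000 × 101.961 = 101.961 g.
Al2O3 wt% = 101.961 / 460.840 × 100 = 22.13%.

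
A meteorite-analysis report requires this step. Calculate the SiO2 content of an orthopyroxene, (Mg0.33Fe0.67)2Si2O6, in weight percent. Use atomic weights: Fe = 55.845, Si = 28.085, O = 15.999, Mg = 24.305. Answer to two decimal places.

M((Mg0.33Fe0.67)2Si2O6) = 243.038 g/mol; M(SiO2) = 60.083 g/mol.
Moles SiO2 per formula unit = 2 Si ÷ 1 = 2.0000.
SiO2 fraction = (2.0000 × 60.083) / 243.038 = 120.166/243.038 = 0.4944.

49.44 wt%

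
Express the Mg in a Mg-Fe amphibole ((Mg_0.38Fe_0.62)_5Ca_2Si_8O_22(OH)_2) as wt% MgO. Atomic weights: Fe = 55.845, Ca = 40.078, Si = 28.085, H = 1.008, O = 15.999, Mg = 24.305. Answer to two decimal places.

M((Mg_0.38Fe_0.62)_5Ca_2Si_8O_22(OH)_2) = 910.127 g/mol; M(MgO) = 40.304 g/mol.
Moles MgO per formula unit = 1.90 Mg ÷ 1 = 1.9000.
MgO fraction = (1.9000 × 40.304) / 910.127 = 76.578/910.127 = 0.0841.

8.41 wt%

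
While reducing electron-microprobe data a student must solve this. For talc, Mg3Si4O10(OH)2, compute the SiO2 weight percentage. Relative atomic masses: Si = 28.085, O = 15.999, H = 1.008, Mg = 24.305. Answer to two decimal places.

63.37 wt%

M(Mg3Si4O10(OH)2) = 379.259 g/mol; M(SiO2) = 60.083 g/mol.
Moles SiO2 per formula unit = 4 Si ÷ 1 = 4.0000.
SiO2 fraction = (4.0000 × 60.083) / 379.259 = 240.332/379.259 = 0.6337.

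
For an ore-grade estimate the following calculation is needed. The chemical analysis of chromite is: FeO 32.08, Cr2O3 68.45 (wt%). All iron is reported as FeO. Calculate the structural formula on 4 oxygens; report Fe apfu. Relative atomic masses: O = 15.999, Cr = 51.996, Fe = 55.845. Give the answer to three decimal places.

0.994 Fe apfu

32.08 wt% FeO ÷ 71.844 g/mol = 0.44652 mol, giving 0.44652 Fe and 0.44652 O.
68.45 wt% Cr2O3 ÷ 151.989 g/mol = 0.45036 mol, giving 0.90072 Cr and 1.35108 O.
Oxygen sums to 1.79760; scaling by 4/1.79760 = 2.22519 puts the formula on 4 O.
Fe: 0.44652 × 2.22519 = 0.994 atoms per formula unit.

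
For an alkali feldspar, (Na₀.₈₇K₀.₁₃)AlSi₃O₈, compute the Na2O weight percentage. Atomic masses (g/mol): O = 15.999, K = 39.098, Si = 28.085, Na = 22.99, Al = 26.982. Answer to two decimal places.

Molar mass of (Na₀.₈₇K₀.₁₃)AlSi₃O₈ = 0.87×22.99 + 0.13×39.098 + 1×26.982 + 3×28.085 + 8×15.999 = 264.313 g/mol.
Each formula unit contains 0.87 Na, equivalent to 0.87/2 = 0.4350 mol Na2O.
M(Na2O) = 2×22.99 + 1×15.999 = 61.979 g/mol.
Mass of Na2O per formula unit = 0.4350 × 61.979 = 26.961 g.
Na2O wt% = 26.961 / 264.313 × 100 = 10.20%.

10.20 wt%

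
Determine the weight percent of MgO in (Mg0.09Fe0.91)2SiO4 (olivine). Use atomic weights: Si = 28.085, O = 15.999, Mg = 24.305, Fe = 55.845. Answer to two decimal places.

3.66 wt%

M((Mg0.09Fe0.91)2SiO4) = 198.094 g/mol; M(MgO) = 40.304 g/mol.
Moles MgO per formula unit = 0.18 Mg ÷ 1 = 0.1800.
MgO fraction = (0.1800 × 40.304) / 198.094 = 7.255/198.094 = 0.0366.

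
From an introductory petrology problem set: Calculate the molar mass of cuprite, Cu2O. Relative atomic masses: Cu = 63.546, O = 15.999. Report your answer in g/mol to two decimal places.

143.09 g/mol

Cu: 2 × 63.546 = 127.0920
O: 1 × 15.999 = 15.9990
Summing the contributions gives the formula mass.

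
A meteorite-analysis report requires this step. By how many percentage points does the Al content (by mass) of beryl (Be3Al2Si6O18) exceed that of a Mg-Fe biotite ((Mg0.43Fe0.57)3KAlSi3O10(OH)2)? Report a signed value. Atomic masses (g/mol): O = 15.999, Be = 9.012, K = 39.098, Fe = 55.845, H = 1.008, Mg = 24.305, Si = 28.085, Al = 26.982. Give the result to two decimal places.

M(Be3Al2Si6O18) = 537.492 g/mol, so wt% Al = 53.964/537.492 × 100 = 10.04%.
M((Mg0.43Fe0.57)3KAlSi3O10(OH)2) = 471.187 g/mol, so wt% Al = 26.982/471.187 × 100 = 5.73%.
10.04 − 5.73 = 4.31 pp.

4.31 percentage points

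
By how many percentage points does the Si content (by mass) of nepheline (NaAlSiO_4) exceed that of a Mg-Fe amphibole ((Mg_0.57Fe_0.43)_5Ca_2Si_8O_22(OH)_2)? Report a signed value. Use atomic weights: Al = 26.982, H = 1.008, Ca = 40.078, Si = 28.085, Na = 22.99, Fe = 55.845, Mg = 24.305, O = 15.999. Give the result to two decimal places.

-5.76 percentage points

First mineral: 28.085 g Si in 142.053 g formula = 19.77 wt% Si.
Second mineral: 224.680 g Si in 880.164 g formula = 25.53 wt% Si.
19.77% − 25.53% gives a difference of -5.76 percentage points.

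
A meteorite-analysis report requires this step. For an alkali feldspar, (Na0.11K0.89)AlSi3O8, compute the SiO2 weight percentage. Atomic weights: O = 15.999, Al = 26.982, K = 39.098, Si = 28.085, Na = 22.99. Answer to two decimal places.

65.18 wt%

M((Na0.11K0.89)AlSi3O8) = 276.555 g/mol; M(SiO2) = 60.083 g/mol.
Moles SiO2 per formula unit = 3 Si ÷ 1 = 3.0000.
SiO2 fraction = (3.0000 × 60.083) / 276.555 = 180.249/276.555 = 0.6518.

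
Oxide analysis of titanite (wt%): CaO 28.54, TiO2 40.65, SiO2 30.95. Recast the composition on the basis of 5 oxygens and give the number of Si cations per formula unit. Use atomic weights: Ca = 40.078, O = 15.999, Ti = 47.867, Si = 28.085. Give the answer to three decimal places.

1.007 Si apfu

28.54 wt% CaO ÷ 56.077 g/mol = 0.50894 mol, giving 0.50894 Ca and 0.50894 O.
40.65 wt% TiO2 ÷ 79.865 g/mol = 0.50898 mol, giving 0.50898 Ti and 1.01796 O.
30.95 wt% SiO2 ÷ 60.083 g/mol = 0.51512 mol, giving 0.51512 Si and 1.03024 O.
Oxygen sums to 2.55714; scaling by 5/2.55714 = 1.95531 puts the formula on 5 O.
Si: 0.51512 × 1.95531 = 1.007 atoms per formula unit.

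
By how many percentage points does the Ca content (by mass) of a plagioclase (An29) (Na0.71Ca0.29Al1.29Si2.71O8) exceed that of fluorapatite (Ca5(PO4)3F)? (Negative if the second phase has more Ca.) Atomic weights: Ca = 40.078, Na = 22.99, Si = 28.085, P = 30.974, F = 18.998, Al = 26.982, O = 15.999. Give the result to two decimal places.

-35.38 percentage points

Ca in Na0.71Ca0.29Al1.29Si2.71O8: molar mass 266.855 g/mol; 0.29×40.078 = 11.623 g → 4.36 wt%.
Ca in Ca5(PO4)3F: molar mass 504.298 g/mol; 5×40.078 = 200.390 g → 39.74 wt%.
Difference = 4.36 − 39.74 = -35.38 percentage points.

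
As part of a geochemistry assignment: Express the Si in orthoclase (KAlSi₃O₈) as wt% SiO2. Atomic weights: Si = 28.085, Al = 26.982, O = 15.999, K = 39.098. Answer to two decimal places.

64.76 wt%

Formula mass = 278.327 g/mol.
3 Si → 3.0000 mol SiO2 per formula unit; M(SiO2) = 60.083, so SiO2 mass = 180.249 g.
180.249/278.327 × 100 = 64.76 wt%.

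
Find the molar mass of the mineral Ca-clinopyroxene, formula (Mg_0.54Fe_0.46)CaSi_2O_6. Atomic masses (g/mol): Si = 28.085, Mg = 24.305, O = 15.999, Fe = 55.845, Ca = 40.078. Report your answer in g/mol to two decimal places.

231.06 g/mol

The formula mass is the sum 0.54×24.305 + 0.46×55.845 + 1×40.078 + 2×28.085 + 6×15.999.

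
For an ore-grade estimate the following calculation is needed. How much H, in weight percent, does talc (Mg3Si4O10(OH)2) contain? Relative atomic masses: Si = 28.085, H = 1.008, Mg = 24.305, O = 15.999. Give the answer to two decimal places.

0.53 weight percent

M(Mg3Si4O10(OH)2) = 379.259 g/mol.
H contributes 2 × 1.008 = 2.016 g per mole.
2.016/379.259 = 0.0053 → 0.53%.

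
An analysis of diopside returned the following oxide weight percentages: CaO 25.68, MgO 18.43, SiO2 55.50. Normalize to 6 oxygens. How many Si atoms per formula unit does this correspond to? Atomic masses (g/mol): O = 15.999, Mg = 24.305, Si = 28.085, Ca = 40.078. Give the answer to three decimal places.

25.68 wt% CaO ÷ 56.077 g/mol = 0.45794 mol, giving 0.45794 Ca and 0.45794 O.
18.43 wt% MgO ÷ 40.304 g/mol = 0.45727 mol, giving 0.45727 Mg and 0.45727 O.
55.50 wt% SiO2 ÷ 60.083 g/mol = 0.92372 mol, giving 0.92372 Si and 1.84744 O.
Oxygen sums to 2.76265; scaling by 6/2.76265 = 2.17183 puts the formula on 6 O.
Si: 0.92372 × 2.17183 = 2.006 atoms per formula unit.

2.006 Si apfu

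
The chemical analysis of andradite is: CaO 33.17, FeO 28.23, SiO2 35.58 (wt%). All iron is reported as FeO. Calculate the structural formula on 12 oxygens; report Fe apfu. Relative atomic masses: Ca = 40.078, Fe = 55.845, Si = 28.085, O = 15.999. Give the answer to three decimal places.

2.174 Fe apfu

CaO: 33.17/56.077 = 0.59151 mol → 0.59151 mol Ca, 0.59151 mol O.
FeO: 28.23/71.844 = 0.39293 mol → 0.39293 mol Fe, 0.39293 mol O.
SiO2: 35.58/60.083 = 0.59218 mol → 0.59218 mol Si, 1.18436 mol O.
Total oxygen = 2.16880 mol. Normalization factor = 12/2.16880 = 5.53301.
Fe per 12 O = 0.39293 × 5.53301 = 2.174.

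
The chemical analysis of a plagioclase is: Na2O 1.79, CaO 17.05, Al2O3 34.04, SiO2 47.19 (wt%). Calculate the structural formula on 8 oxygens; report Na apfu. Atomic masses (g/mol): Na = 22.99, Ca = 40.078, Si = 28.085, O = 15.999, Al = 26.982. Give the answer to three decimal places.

0.159 Na apfu

1.79 wt% Na2O ÷ 61.979 g/mol = 0.02888 mol, giving 0.05776 Na and 0.02888 O.
17.05 wt% CaO ÷ 56.077 g/mol = 0.30405 mol, giving 0.30405 Ca and 0.30405 O.
34.04 wt% Al2O3 ÷ 101.961 g/mol = 0.33385 mol, giving 0.66770 Al and 1.00155 O.
47.19 wt% SiO2 ÷ 60.083 g/mol = 0.78541 mol, giving 0.78541 Si and 1.57082 O.
Oxygen sums to 2.90530; scaling by 8/2.90530 = 2.75359 puts the formula on 8 O.
Na: 0.05776 × 2.75359 = 0.159 atoms per formula unit.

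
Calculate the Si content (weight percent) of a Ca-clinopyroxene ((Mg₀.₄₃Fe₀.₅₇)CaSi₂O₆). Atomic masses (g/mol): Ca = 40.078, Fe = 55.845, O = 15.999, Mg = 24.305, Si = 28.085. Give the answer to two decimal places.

23.95 weight percent

Formula mass = 0.43*24.305 + 0.57*55.845 + 1*40.078 + 2*28.085 + 6*15.999 = 234.525 g/mol, of which 56.170 g is Si.
So Si makes up 56.170/234.525 = 0.2395 of the mass, i.e. 23.95%.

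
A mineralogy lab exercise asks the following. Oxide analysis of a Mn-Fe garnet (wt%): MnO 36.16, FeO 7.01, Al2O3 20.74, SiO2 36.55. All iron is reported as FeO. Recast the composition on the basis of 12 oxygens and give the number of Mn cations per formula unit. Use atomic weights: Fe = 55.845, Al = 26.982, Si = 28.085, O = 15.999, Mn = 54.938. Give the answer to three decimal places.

2.513 Mn apfu

MnO (M=70.937): mol = 0.50975; Mn = 0.50975, O = 0.50975.
FeO (M=71.844): mol = 0.09757; Fe = 0.09757, O = 0.09757.
Al2O3 (M=101.961): mol = 0.20341; Al = 0.40682, O = 0.61023.
SiO2 (M=60.083): mol = 0.60833; Si = 0.60833, O = 1.21666.
ΣO = 2.43421; factor = 12/ΣO = 4.92973.
Mn apfu = 0.50975 × 4.92973 = 2.513.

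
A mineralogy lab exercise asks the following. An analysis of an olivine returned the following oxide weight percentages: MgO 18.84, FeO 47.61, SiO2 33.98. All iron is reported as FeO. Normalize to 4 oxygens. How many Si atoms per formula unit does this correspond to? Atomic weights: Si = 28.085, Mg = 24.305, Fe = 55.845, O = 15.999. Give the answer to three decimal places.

1.000 Si apfu

MgO: 18.84/40.304 = 0.46745 mol → 0.46745 mol Mg, 0.46745 mol O.
FeO: 47.61/71.844 = 0.66269 mol → 0.66269 mol Fe, 0.66269 mol O.
SiO2: 33.98/60.083 = 0.56555 mol → 0.56555 mol Si, 1.13110 mol O.
Total oxygen = 2.26124 mol. Normalization factor = 4/2.26124 = 1.76894.
Si per 4 O = 0.56555 × 1.76894 = 1.000.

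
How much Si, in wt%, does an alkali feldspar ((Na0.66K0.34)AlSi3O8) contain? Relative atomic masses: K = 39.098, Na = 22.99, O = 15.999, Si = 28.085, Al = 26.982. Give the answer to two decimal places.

31.47 wt%

M((Na0.66K0.34)AlSi3O8) = 267.696 g/mol.
Si contributes 3 × 28.085 = 84.255 g per mole.
84.255/267.696 = 0.3147 → 31.47%.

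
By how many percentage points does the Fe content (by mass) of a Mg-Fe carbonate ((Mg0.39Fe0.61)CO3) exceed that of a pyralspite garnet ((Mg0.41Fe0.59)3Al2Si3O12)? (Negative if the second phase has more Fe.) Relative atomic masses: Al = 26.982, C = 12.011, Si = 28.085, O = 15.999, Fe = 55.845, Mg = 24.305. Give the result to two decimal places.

First mineral: 34.065 g Fe in 103.552 g formula = 32.90 wt% Fe.
Second mineral: 98.846 g Fe in 458.948 g formula = 21.54 wt% Fe.
32.90% − 21.54% gives a difference of 11.36 percentage points.

11.36 percentage points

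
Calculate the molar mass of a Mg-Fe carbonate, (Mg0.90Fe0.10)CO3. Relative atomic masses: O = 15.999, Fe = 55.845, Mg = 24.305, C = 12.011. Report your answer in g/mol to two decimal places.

87.47 g/mol

M = 0.90(24.305) + 0.10(55.845) + 1(12.011) + 3(15.999)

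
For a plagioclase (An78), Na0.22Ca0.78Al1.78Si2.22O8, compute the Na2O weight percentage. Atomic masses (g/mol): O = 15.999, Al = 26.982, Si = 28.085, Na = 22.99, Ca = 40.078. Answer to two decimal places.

2.48 wt%

M(Na0.22Ca0.78Al1.78Si2.22O8) = 274.687 g/mol; M(Na2O) = 61.979 g/mol.
Moles Na2O per formula unit = 0.22 Na ÷ 2 = 0.1100.
Na2O fraction = (0.1100 × 61.979) / 274.687 = 6.818/274.687 = 0.0248.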